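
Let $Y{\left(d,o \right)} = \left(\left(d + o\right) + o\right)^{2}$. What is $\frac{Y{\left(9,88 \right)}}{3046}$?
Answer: $\frac{34225}{3046} \approx 11.236$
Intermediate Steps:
$Y{\left(d,o \right)} = \left(d + 2 o\right)^{2}$
$\frac{Y{\left(9,88 \right)}}{3046} = \frac{\left(9 + 2 \cdot 88\right)^{2}}{3046} = \left(9 + 176\right)^{2} \cdot \frac{1}{3046} = 185^{2} \cdot \frac{1}{3046} = 34225 \cdot \frac{1}{3046} = \frac{34225}{3046}$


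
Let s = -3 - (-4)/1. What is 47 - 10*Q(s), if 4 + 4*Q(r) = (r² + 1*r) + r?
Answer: 99/2 ≈ 49.500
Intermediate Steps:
s = 1 (s = -3 - (-4) = -3 - 1*(-4) = -3 + 4 = 1)
Q(r) = -1 + r/2 + r²/4 (Q(r) = -1 + ((r² + 1*r) + r)/4 = -1 + ((r² + r) + r)/4 = -1 + ((r + r²) + r)/4 = -1 + (r² + 2*r)/4 = -1 + (r/2 + r²/4) = -1 + r/2 + r²/4)
47 - 10*Q(s) = 47 - 10*(-1 + (½)*1 + (¼)*1²) = 47 - 10*(-1 + ½ + (¼)*1) = 47 - 10*(-1 + ½ + ¼) = 47 - 10*(-¼) = 47 + 5/2 = 99/2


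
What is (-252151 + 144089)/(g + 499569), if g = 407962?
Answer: -108062/907531 ≈ -0.11907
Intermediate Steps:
(-252151 + 144089)/(g + 499569) = (-252151 + 144089)/(407962 + 499569) = -108062/907531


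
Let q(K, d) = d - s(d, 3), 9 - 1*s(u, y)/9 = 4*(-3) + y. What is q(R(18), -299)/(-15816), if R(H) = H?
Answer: 461/15816 ≈ 0.029148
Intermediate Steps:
s(u, y) = 189 - 9*y (s(u, y) = 81 - 9*(4*(-3) + y) = 81 - 9*(-12 + y) = 81 + (108 - 9*y) = 189 - 9*y)
q(K, d) = -162 + d (q(K, d) = d - (189 - 9*3) = d - (189 - 27) = d - 1*162 = d - 162 = -162 + d)
q(R(18), -299)/(-15816) = (-162 - 299)/(-15816) = -461*(-1/15816) = 461/15816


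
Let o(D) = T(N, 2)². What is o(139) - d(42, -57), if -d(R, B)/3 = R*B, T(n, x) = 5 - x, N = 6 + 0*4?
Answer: -7173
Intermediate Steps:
N = 6 (N = 6 + 0 = 6)
d(R, B) = -3*B*R (d(R, B) = -3*R*B = -3*B*R)
o(D) = 9 (o(D) = (5 - 1*2)² = (5 - 2)² = 3² = 9)
o(139) - d(42, -57) = 9 - (-3)*(-57)*42 = 9 - 1*7182 = 9 - 7182 = -7173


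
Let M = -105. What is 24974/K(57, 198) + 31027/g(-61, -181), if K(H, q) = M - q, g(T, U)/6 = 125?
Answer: -1036591/25250 ≈ -41.053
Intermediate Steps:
g(T, U) = 750 (g(T, U) = 6*125 = 750)
K(H, q) = -105 - q
24974/K(57, 198) + 31027/g(-61, -181) = 24974/(-105 - 1*198) + 31027/750 = 24974/(-105 - 198) + 31027*(1/750) = 24974/(-303) + 31027/750 = 24974*(-1/303) + 31027/750 = -24974/303 + 31027/750 = -1036591/25250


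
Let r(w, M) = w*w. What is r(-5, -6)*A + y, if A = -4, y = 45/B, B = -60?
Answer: -403/4 ≈ -100.75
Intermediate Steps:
y = -¾ (y = 45/(-60) = 45*(-1/60) = -¾ ≈ -0.75000)
r(w, M) = w²
r(-5, -6)*A + y = (-5)²*(-4) - ¾ = 25*(-4) - ¾ = -100 - ¾ = -403/4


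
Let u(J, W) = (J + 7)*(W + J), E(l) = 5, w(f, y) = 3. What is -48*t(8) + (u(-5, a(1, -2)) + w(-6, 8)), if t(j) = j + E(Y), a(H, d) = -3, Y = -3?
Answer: -637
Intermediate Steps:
t(j) = 5 + j (t(j) = j + 5 = 5 + j)
u(J, W) = (7 + J)*(J + W)
-48*t(8) + (u(-5, a(1, -2)) + w(-6, 8)) = -48*(5 + 8) + (((-5)**2 + 7*(-5) + 7*(-3) - 5*(-3)) + 3) = -48*13 + ((25 - 35 - 21 + 15) + 3) = -624 + (-16 + 3) = -624 - 13 = -637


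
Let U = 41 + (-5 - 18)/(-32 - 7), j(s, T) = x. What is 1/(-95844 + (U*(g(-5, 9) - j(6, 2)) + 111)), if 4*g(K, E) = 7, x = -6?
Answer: -78/7442033 ≈ -1.0481e-5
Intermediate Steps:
g(K, E) = 7/4 (g(K, E) = (¼)*7 = 7/4)
j(s, T) = -6
U = 1622/39 (U = 41 - 23/(-39) = 41 - 23*(-1/39) = 41 + 23/39 = 1622/39 ≈ 41.590)
1/(-95844 + (U*(g(-5, 9) - j(6, 2)) + 111)) = 1/(-95844 + (1622*(7/4 - 1*(-6))/39 + 111)) = 1/(-95844 + (1622*(7/4 + 6)/39 + 111)) = 1/(-95844 + ((1622/39)*(31/4) + 111)) = 1/(-95844 + (25141/78 + 111)) = 1/(-95844 + 33799/78) = 1/(-7442033/78) = -78/7442033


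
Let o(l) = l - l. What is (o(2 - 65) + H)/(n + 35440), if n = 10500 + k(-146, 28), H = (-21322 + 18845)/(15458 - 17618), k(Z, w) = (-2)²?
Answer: 2477/99239040 ≈ 2.4960e-5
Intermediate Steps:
k(Z, w) = 4
H = 2477/2160 (H = -2477/(-2160) = -2477*(-1/2160) = 2477/2160 ≈ 1.1468)
o(l) = 0
n = 10504 (n = 10500 + 4 = 10504)
(o(2 - 65) + H)/(n + 35440) = (0 + 2477/2160)/(10504 + 35440) = (2477/2160)/45944 = (2477/2160)*(1/45944) = 2477/99239040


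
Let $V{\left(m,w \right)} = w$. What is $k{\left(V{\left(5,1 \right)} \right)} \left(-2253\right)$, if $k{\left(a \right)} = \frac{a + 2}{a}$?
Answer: $-6759$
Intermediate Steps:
$k{\left(a \right)} = \frac{2 + a}{a}$
$k{\left(V{\left(5,1 \right)} \right)} \left(-2253\right) = \frac{2 + 1}{1} \left(-2253\right) = 1 \cdot 3 \left(-2253\right) = 3 \left(-2253\right) = -6759$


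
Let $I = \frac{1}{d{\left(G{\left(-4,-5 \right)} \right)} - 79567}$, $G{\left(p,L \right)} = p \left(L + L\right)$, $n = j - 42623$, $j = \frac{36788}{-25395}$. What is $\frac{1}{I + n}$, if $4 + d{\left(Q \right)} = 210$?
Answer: $- \frac{2015372595}{85904145674548} \approx -2.3461 \cdot 10^{-5}$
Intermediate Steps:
$j = - \frac{36788}{25395}$ ($j = 36788 \left(- \frac{1}{25395}\right) = - \frac{36788}{25395} \approx -1.4486$)
$n = - \frac{1082447873}{25395}$ ($n = - \frac{36788}{25395} - 42623 = - \frac{1082447873}{25395} \approx -42624.0$)
$G{\left(p,L \right)} = 2 L p$ ($G{\left(p,L \right)} = p 2 L = 2 L p$)
$d{\left(Q \right)} = 206$ ($d{\left(Q \right)} = -4 + 210 = 206$)
$I = - \frac{1}{79361}$ ($I = \frac{1}{206 - 79567} = \frac{1}{-79361} = - \frac{1}{79361} \approx -1.2601 \cdot 10^{-5}$)
$\frac{1}{I + n} = \frac{1}{- \frac{1}{79361} - \frac{1082447873}{25395}} = \frac{1}{- \frac{85904145674548}{2015372595}} = - \frac{2015372595}{85904145674548}$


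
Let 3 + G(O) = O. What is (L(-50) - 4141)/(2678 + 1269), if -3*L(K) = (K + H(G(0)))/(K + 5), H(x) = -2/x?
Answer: -1677253/1598535 ≈ -1.0492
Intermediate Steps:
G(O) = -3 + O
L(K) = -(⅔ + K)/(3*(5 + K)) (L(K) = -(K - 2/(-3 + 0))/(3*(K + 5)) = -(K - 2/(-3))/(3*(5 + K)) = -(K - 2*(-⅓))/(3*(5 + K)) = -(K + ⅔)/(3*(5 + K)) = -(⅔ + K)/(3*(5 + K)))
(L(-50) - 4141)/(2678 + 1269) = ((-2 - 3*(-50))/(9*(5 - 50)) - 4141)/(2678 + 1269) = ((⅑)*(-2 + 150)/(-45) - 4141)/3947 = ((⅑)*(-1/45)*148 - 4141)*(1/3947) = (-148/405 - 4141)*(1/3947) = -1677253/405*1/3947 = -1677253/1598535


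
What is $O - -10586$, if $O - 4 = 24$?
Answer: $10614$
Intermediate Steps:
$O = 28$ ($O = 4 + 24 = 28$)
$O - -10586 = 28 - -10586 = 28 + 10586 = 10614$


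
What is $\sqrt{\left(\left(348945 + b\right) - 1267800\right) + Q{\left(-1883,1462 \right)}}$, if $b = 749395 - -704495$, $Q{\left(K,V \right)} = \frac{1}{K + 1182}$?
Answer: $\frac{\sqrt{262916733334}}{701} \approx 731.46$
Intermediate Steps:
$Q{\left(K,V \right)} = \frac{1}{1182 + K}$
$b = 1453890$ ($b = 749395 + 704495 = 1453890$)
$\sqrt{\left(\left(348945 + b\right) - 1267800\right) + Q{\left(-1883,1462 \right)}} = \sqrt{\left(\left(348945 + 1453890\right) - 1267800\right) + \frac{1}{1182 - 1883}} = \sqrt{\left(1802835 - 1267800\right) + \frac{1}{-701}} = \sqrt{535035 - \frac{1}{701}} = \sqrt{\frac{375059534}{701}} = \frac{\sqrt{262916733334}}{701}$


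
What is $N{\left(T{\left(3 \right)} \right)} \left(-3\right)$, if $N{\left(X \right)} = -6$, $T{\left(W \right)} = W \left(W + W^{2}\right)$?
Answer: $18$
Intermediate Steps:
$N{\left(T{\left(3 \right)} \right)} \left(-3\right) = \left(-6\right) \left(-3\right) = 18$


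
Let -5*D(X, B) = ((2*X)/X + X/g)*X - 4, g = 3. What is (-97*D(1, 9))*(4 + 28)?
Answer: -3104/3 ≈ -1034.7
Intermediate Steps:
D(X, B) = ⅘ - X*(2 + X/3)/5 (D(X, B) = -(((2*X)/X + X/3)*X - 4)/5 = -((2 + X*(⅓))*X - 4)/5 = -((2 + X/3)*X - 4)/5 = -(X*(2 + X/3) - 4)/5 = -(-4 + X*(2 + X/3))/5 = ⅘ - X*(2 + X/3)/5)
(-97*D(1, 9))*(4 + 28) = (-97*(⅘ - ⅖*1 - 1/15*1²))*(4 + 28) = -97*(⅘ - ⅖ - 1/15*1)*32 = -97*(⅘ - ⅖ - 1/15)*32 = -97*⅓*32 = -97/3*32 = -3104/3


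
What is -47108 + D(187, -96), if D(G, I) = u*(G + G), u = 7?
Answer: -44490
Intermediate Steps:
D(G, I) = 14*G (D(G, I) = 7*(G + G) = 7*(2*G) = 14*G)
-47108 + D(187, -96) = -47108 + 14*187 = -47108 + 2618 = -44490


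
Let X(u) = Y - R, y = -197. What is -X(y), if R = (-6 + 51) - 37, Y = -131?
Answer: 139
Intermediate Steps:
R = 8 (R = 45 - 37 = 8)
X(u) = -139 (X(u) = -131 - 1*8 = -131 - 8 = -139)
-X(y) = -1*(-139) = 139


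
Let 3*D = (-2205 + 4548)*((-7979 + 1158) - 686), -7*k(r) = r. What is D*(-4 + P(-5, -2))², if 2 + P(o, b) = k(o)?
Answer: -8026401823/49 ≈ -1.6380e+8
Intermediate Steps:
k(r) = -r/7
P(o, b) = -2 - o/7
D = -5862967 (D = ((-2205 + 4548)*((-7979 + 1158) - 686))/3 = (2343*(-6821 - 686))/3 = (2343*(-7507))/3 = (⅓)*(-17588901) = -5862967)
D*(-4 + P(-5, -2))² = -5862967*(-4 + (-2 - ⅐*(-5)))² = -5862967*(-4 + (-2 + 5/7))² = -5862967*(-4 - 9/7)² = -5862967*(-37/7)² = -5862967*1369/49 = -8026401823/49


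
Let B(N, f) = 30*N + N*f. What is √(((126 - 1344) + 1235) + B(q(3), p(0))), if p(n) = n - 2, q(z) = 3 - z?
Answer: √17 ≈ 4.1231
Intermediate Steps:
p(n) = -2 + n
√(((126 - 1344) + 1235) + B(q(3), p(0))) = √(((126 - 1344) + 1235) + (3 - 1*3)*(30 + (-2 + 0))) = √((-1218 + 1235) + (3 - 3)*(30 - 2)) = √(17 + 0*28) = √(17 + 0) = √17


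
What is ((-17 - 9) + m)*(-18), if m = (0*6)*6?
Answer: 468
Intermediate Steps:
m = 0 (m = 0*6 = 0)
((-17 - 9) + m)*(-18) = ((-17 - 9) + 0)*(-18) = (-26 + 0)*(-18) = -26*(-18) = 468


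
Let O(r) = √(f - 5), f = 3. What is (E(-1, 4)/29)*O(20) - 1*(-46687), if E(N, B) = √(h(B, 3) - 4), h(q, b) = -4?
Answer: 1353919/29 ≈ 46687.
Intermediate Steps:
E(N, B) = 2*I*√2 (E(N, B) = √(-4 - 4) = √(-8) = 2*I*√2)
O(r) = I*√2 (O(r) = √(3 - 5) = √(-2) = I*√2)
(E(-1, 4)/29)*O(20) - 1*(-46687) = ((2*I*√2)/29)*(I*√2) - 1*(-46687) = ((2*I*√2)*(1/29))*(I*√2) + 46687 = (2*I*√2/29)*(I*√2) + 46687 = -4/29 + 46687 = 1353919/29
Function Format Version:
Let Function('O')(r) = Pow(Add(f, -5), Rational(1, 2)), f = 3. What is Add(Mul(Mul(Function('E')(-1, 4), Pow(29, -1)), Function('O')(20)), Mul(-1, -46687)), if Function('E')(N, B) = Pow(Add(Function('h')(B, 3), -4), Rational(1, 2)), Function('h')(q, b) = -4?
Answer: Rational(1353919, 29) ≈ 46687.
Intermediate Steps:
Function('E')(N, B) = Mul(2, I, Pow(2, Rational(1, 2))) (Function('E')(N, B) = Pow(Add(-4, -4), Rational(1, 2)) = Pow(-8, Rational(1, 2)) = Mul(2, I, Pow(2, Rational(1, 2))))
Function('O')(r) = Mul(I, Pow(2, Rational(1, 2))) (Function('O')(r) = Pow(Add(3, -5), Rational(1, 2)) = Pow(-2, Rational(1, 2)) = Mul(I, Pow(2, Rational(1, 2))))
Add(Mul(Mul(Function('E')(-1, 4), Pow(29, -1)), Function('O')(20)), Mul(-1, -46687)) = Add(Mul(Mul(Mul(2, I, Pow(2, Rational(1, 2))), Pow(29, -1)), Mul(I, Pow(2, Rational(1, 2)))), Mul(-1, -46687)) = Add(Mul(Mul(Mul(2, I, Pow(2, Rational(1, 2))), Rational(1, 29)), Mul(I, Pow(2, Rational(1, 2)))), 46687) = Add(Mul(Mul(Rational(2, 29), I, Pow(2, Rational(1, 2))), Mul(I, Pow(2, Rational(1, 2)))), 46687) = Add(Rational(-4, 29), 46687) = Rational(1353919, 29)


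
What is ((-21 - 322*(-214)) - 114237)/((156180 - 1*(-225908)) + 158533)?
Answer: -45350/540621 ≈ -0.083885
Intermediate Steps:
((-21 - 322*(-214)) - 114237)/((156180 - 1*(-225908)) + 158533) = ((-21 + 68908) - 114237)/((156180 + 225908) + 158533) = (68887 - 114237)/(382088 + 158533) = -45350/540621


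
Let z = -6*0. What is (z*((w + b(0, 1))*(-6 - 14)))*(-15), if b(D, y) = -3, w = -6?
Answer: 0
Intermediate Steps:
z = 0
(z*((w + b(0, 1))*(-6 - 14)))*(-15) = (0*((-6 - 3)*(-6 - 14)))*(-15) = (0*(-9*(-20)))*(-15) = (0*180)*(-15) = 0*(-15) = 0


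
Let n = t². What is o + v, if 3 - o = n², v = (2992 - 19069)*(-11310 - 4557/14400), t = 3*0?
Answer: 290937537121/1600 ≈ 1.8184e+8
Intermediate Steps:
t = 0
n = 0 (n = 0² = 0)
v = 290937532321/1600 (v = -16077*(-11310 - 4557*1/14400) = -16077*(-11310 - 1519/4800) = -16077*(-54289519/4800) = 290937532321/1600 ≈ 1.8184e+8)
o = 3 (o = 3 - 1*0² = 3 - 1*0 = 3 + 0 = 3)
o + v = 3 + 290937532321/1600 = 290937537121/1600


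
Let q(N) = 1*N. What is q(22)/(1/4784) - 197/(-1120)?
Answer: 117877957/1120 ≈ 1.0525e+5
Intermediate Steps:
q(N) = N
q(22)/(1/4784) - 197/(-1120) = 22/(1/4784) - 197/(-1120) = 22/(1/4784) - 197*(-1/1120) = 22*4784 + 197/1120 = 105248 + 197/1120 = 117877957/1120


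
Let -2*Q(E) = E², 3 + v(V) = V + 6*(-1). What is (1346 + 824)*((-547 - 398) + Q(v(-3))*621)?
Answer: -99075690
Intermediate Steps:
v(V) = -9 + V (v(V) = -3 + (V + 6*(-1)) = -3 + (V - 6) = -3 + (-6 + V) = -9 + V)
Q(E) = -E²/2
(1346 + 824)*((-547 - 398) + Q(v(-3))*621) = (1346 + 824)*((-547 - 398) - (-9 - 3)²/2*621) = 2170*(-945 - ½*(-12)²*621) = 2170*(-945 - ½*144*621) = 2170*(-945 - 72*621) = 2170*(-945 - 44712) = 2170*(-45657) = -99075690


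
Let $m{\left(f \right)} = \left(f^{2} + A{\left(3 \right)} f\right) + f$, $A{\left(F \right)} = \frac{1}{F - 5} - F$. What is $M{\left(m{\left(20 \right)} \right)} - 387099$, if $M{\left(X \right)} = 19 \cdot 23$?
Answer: $-386662$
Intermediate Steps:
$A{\left(F \right)} = \frac{1}{-5 + F} - F$
$m{\left(f \right)} = f^{2} - \frac{5 f}{2}$ ($m{\left(f \right)} = \left(f^{2} + \frac{1 - 3^{2} + 5 \cdot 3}{-5 + 3} f\right) + f = \left(f^{2} + \frac{1 - 9 + 15}{-2} f\right) + f = \left(f^{2} + - \frac{1 - 9 + 15}{2} f\right) + f = \left(f^{2} + \left(- \frac{1}{2}\right) 7 f\right) + f = \left(f^{2} - \frac{7 f}{2}\right) + f = f^{2} - \frac{5 f}{2}$)
$M{\left(X \right)} = 437$
$M{\left(m{\left(20 \right)} \right)} - 387099 = 437 - 387099 = -386662$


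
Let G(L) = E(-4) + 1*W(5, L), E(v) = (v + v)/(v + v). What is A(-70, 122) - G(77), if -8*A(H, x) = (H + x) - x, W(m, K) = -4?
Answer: 47/4 ≈ 11.750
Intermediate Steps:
E(v) = 1 (E(v) = (2*v)/((2*v)) = (2*v)*(1/(2*v)) = 1)
G(L) = -3 (G(L) = 1 + 1*(-4) = 1 - 4 = -3)
A(H, x) = -H/8 (A(H, x) = -((H + x) - x)/8 = -H/8)
A(-70, 122) - G(77) = -⅛*(-70) - 1*(-3) = 35/4 + 3 = 47/4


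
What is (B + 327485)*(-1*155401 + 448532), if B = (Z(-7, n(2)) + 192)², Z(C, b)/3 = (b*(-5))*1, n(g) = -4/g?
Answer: 110442673739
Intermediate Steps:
Z(C, b) = -15*b (Z(C, b) = 3*((b*(-5))*1) = 3*(-5*b*1) = 3*(-5*b) = -15*b)
B = 49284 (B = (-(-60)/2 + 192)² = (-15*(-2) + 192)² = (30 + 192)² = 222² = 49284)
(B + 327485)*(-1*155401 + 448532) = (49284 + 327485)*(-1*155401 + 448532) = 376769*(-155401 + 448532) = 376769*293131 = 110442673739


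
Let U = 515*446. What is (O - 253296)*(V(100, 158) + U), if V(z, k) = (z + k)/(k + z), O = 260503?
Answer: 1655383037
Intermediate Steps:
V(z, k) = 1 (V(z, k) = (k + z)/(k + z) = 1)
U = 229690
(O - 253296)*(V(100, 158) + U) = (260503 - 253296)*(1 + 229690) = 7207*229691 = 1655383037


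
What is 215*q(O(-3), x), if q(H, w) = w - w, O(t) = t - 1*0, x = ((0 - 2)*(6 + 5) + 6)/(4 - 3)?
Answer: 0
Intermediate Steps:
x = -16 (x = (-2*11 + 6)/1 = (-22 + 6)*1 = -16*1 = -16)
O(t) = t (O(t) = t + 0 = t)
q(H, w) = 0
215*q(O(-3), x) = 215*0 = 0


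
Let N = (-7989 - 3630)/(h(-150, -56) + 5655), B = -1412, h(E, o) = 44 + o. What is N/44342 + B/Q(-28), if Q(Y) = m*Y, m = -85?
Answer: -9815027347/16542448230 ≈ -0.59332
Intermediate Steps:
Q(Y) = -85*Y
N = -1291/627 (N = (-7989 - 3630)/((44 - 56) + 5655) = -11619/(-12 + 5655) = -11619/5643 = -11619*1/5643 = -1291/627 ≈ -2.0590)
N/44342 + B/Q(-28) = -1291/627/44342 - 1412/((-85*(-28))) = -1291/627*1/44342 - 1412/2380 = -1291/27802434 - 1412*1/2380 = -1291/27802434 - 353/595 = -9815027347/16542448230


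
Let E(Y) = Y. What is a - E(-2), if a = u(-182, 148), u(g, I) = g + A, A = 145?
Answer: -35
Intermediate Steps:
u(g, I) = 145 + g (u(g, I) = g + 145 = 145 + g)
a = -37 (a = 145 - 182 = -37)
a - E(-2) = -37 - 1*(-2) = -37 + 2 = -35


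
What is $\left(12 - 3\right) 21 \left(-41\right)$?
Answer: $-7749$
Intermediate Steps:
$\left(12 - 3\right) 21 \left(-41\right) = 9 \cdot 21 \left(-41\right) = 189 \left(-41\right) = -7749$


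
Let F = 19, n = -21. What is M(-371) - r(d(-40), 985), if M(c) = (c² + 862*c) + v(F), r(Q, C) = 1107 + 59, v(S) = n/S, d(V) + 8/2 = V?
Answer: -3483234/19 ≈ -1.8333e+5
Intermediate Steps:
d(V) = -4 + V
v(S) = -21/S
r(Q, C) = 1166
M(c) = -21/19 + c² + 862*c (M(c) = (c² + 862*c) - 21/19 = -21/19 + c² + 862*c)
M(-371) - r(d(-40), 985) = (-21/19 + (-371)² + 862*(-371)) - 1*1166 = (-21/19 + 137641 - 319802) - 1166 = -3461080/19 - 1166 = -3483234/19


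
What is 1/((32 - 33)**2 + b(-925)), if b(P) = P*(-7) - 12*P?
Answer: 1/17576 ≈ 5.6896e-5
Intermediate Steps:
b(P) = -19*P (b(P) = -7*P - 12*P = -19*P)
1/((32 - 33)**2 + b(-925)) = 1/((32 - 33)**2 - 19*(-925)) = 1/((-1)**2 + 17575) = 1/(1 + 17575) = 1/17576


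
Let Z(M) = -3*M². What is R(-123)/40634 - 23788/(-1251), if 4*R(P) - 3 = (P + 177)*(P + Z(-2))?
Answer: 3857290331/203332536 ≈ 18.970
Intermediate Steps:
R(P) = ¾ + (-12 + P)*(177 + P)/4 (R(P) = ¾ + ((P + 177)*(P - 3*(-2)²))/4 = ¾ + ((177 + P)*(P - 3*4))/4 = ¾ + ((177 + P)*(P - 12))/4 = ¾ + ((177 + P)*(-12 + P))/4 = ¾ + ((-12 + P)*(177 + P))/4 = ¾ + (-12 + P)*(177 + P)/4)
R(-123)/40634 - 23788/(-1251) = (-2121/4 + (¼)*(-123)² + (165/4)*(-123))/40634 - 23788/(-1251) = (-2121/4 + (¼)*15129 - 20295/4)*(1/40634) - 23788*(-1/1251) = (-2121/4 + 15129/4 - 20295/4)*(1/40634) + 23788/1251 = -7287/4*1/40634 + 23788/1251 = -7287/162536 + 23788/1251 = 3857290331/203332536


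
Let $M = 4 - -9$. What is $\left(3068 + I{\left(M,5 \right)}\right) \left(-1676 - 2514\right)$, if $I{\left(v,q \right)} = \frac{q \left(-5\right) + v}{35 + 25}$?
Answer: $-12854082$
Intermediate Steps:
$M = 13$ ($M = 4 + 9 = 13$)
$I{\left(v,q \right)} = - \frac{q}{12} + \frac{v}{60}$ ($I{\left(v,q \right)} = \frac{- 5 q + v}{60} = \left(v - 5 q\right) \frac{1}{60} = - \frac{q}{12} + \frac{v}{60}$)
$\left(3068 + I{\left(M,5 \right)}\right) \left(-1676 - 2514\right) = \left(3068 + \left(\left(- \frac{1}{12}\right) 5 + \frac{1}{60} \cdot 13\right)\right) \left(-1676 - 2514\right) = \left(3068 + \left(- \frac{5}{12} + \frac{13}{60}\right)\right) \left(-4190\right) = \left(3068 - \frac{1}{5}\right) \left(-4190\right) = \frac{15339}{5} \left(-4190\right) = -12854082$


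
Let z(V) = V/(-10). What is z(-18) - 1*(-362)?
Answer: 1819/5 ≈ 363.80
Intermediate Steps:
z(V) = -V/10 (z(V) = V*(-1/10) = -V/10)
z(-18) - 1*(-362) = -1/10*(-18) - 1*(-362) = 9/5 + 362 = 1819/5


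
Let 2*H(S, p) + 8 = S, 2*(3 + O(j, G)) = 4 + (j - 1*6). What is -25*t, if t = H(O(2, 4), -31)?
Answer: 275/2 ≈ 137.50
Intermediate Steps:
O(j, G) = -4 + j/2 (O(j, G) = -3 + (4 + (j - 1*6))/2 = -3 + (4 + (j - 6))/2 = -3 + (4 + (-6 + j))/2 = -3 + (-2 + j)/2 = -3 + (-1 + j/2) = -4 + j/2)
H(S, p) = -4 + S/2
t = -11/2 (t = -4 + (-4 + (½)*2)/2 = -4 + (-4 + 1)/2 = -4 + (½)*(-3) = -4 - 3/2 = -11/2 ≈ -5.5000)
-25*t = -25*(-11/2) = 275/2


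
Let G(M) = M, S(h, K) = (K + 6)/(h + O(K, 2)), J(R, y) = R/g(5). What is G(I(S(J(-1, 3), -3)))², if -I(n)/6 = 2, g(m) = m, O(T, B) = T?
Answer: 144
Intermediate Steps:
J(R, y) = R/5
S(h, K) = (6 + K)/(K + h) (S(h, K) = (K + 6)/(h + K) = (6 + K)/(K + h))
I(n) = -12 (I(n) = -6*2 = -12)
G(I(S(J(-1, 3), -3)))² = (-12)² = 144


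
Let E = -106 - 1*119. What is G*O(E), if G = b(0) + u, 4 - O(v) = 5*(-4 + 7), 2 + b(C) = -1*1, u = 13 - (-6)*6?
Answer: -506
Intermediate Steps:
u = 49 (u = 13 - 1*(-36) = 13 + 36 = 49)
b(C) = -3 (b(C) = -2 - 1*1 = -2 - 1 = -3)
E = -225 (E = -106 - 119 = -225)
O(v) = -11 (O(v) = 4 - 5*(-4 + 7) = 4 - 5*3 = 4 - 1*15 = 4 - 15 = -11)
G = 46 (G = -3 + 49 = 46)
G*O(E) = 46*(-11) = -506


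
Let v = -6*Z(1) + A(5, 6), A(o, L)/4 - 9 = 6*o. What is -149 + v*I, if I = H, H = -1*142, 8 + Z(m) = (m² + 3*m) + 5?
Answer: -21449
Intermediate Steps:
A(o, L) = 36 + 24*o (A(o, L) = 36 + 4*(6*o) = 36 + 24*o)
Z(m) = -3 + m² + 3*m (Z(m) = -8 + ((m² + 3*m) + 5) = -8 + (5 + m² + 3*m) = -3 + m² + 3*m)
H = -142
v = 150 (v = -6*(-3 + 1² + 3*1) + (36 + 24*5) = -6*(-3 + 1 + 3) + (36 + 120) = -6*1 + 156 = -6 + 156 = 150)
I = -142
-149 + v*I = -149 + 150*(-142) = -149 - 21300 = -21449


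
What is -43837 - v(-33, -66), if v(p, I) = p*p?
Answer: -44926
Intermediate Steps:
v(p, I) = p²
-43837 - v(-33, -66) = -43837 - 1*(-33)² = -43837 - 1*1089 = -43837 - 1089 = -44926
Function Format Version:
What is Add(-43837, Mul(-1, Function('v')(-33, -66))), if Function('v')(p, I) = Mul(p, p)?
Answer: -44926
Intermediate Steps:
Function('v')(p, I) = Pow(p, 2)
Add(-43837, Mul(-1, Function('v')(-33, -66))) = Add(-43837, Mul(-1, Pow(-33, 2))) = Add(-43837, Mul(-1, 1089)) = Add(-43837, -1089) = -44926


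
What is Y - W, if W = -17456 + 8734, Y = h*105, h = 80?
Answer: 17122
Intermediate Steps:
Y = 8400 (Y = 80*105 = 8400)
W = -8722
Y - W = 8400 - 1*(-8722) = 8400 + 8722 = 17122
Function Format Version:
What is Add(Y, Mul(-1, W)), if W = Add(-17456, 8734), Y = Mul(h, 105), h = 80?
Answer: 17122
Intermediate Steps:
Y = 8400 (Y = Mul(80, 105) = 8400)
W = -8722
Add(Y, Mul(-1, W)) = Add(8400, Mul(-1, -8722)) = Add(8400, 8722) = 17122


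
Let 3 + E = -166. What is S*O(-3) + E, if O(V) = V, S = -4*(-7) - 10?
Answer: -223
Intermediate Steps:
E = -169 (E = -3 - 166 = -169)
S = 18 (S = 28 - 10 = 18)
S*O(-3) + E = 18*(-3) - 169 = -54 - 169 = -223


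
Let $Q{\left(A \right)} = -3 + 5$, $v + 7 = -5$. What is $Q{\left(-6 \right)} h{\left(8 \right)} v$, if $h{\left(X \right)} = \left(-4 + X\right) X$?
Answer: $-768$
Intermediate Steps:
$v = -12$ ($v = -7 - 5 = -12$)
$Q{\left(A \right)} = 2$
$h{\left(X \right)} = X \left(-4 + X\right)$
$Q{\left(-6 \right)} h{\left(8 \right)} v = 2 \cdot 8 \left(-4 + 8\right) \left(-12\right) = 2 \cdot 8 \cdot 4 \left(-12\right) = 2 \cdot 32 \left(-12\right) = 64 \left(-12\right) = -768$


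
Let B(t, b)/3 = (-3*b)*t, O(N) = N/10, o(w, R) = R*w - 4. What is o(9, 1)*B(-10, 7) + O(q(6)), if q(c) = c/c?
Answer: 31501/10 ≈ 3150.1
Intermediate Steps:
q(c) = 1
o(w, R) = -4 + R*w
O(N) = N/10 (O(N) = N*(⅒) = N/10)
B(t, b) = -9*b*t (B(t, b) = 3*((-3*b)*t) = 3*(-3*b*t) = -9*b*t)
o(9, 1)*B(-10, 7) + O(q(6)) = (-4 + 1*9)*(-9*7*(-10)) + (⅒)*1 = (-4 + 9)*630 + ⅒ = 5*630 + ⅒ = 3150 + ⅒ = 31501/10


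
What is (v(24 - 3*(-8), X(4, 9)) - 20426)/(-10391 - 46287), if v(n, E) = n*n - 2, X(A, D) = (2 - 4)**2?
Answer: 9062/28339 ≈ 0.31977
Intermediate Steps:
X(A, D) = 4 (X(A, D) = (-2)**2 = 4)
v(n, E) = -2 + n**2 (v(n, E) = n**2 - 2 = -2 + n**2)
(v(24 - 3*(-8), X(4, 9)) - 20426)/(-10391 - 46287) = ((-2 + (24 - 3*(-8))**2) - 20426)/(-10391 - 46287) = ((-2 + (24 + 24)**2) - 20426)/(-56678) = ((-2 + 48**2) - 20426)*(-1/56678) = ((-2 + 2304) - 20426)*(-1/56678) = (2302 - 20426)*(-1/56678) = -18124*(-1/56678) = 9062/28339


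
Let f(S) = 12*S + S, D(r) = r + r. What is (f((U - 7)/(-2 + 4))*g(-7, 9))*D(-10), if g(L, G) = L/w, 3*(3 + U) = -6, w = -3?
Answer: 3640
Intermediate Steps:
U = -5 (U = -3 + (1/3)*(-6) = -3 - 2 = -5)
g(L, G) = -L/3 (g(L, G) = L/(-3) = L*(-1/3) = -L/3)
D(r) = 2*r
f(S) = 13*S
(f((U - 7)/(-2 + 4))*g(-7, 9))*D(-10) = ((13*((-5 - 7)/(-2 + 4)))*(-1/3*(-7)))*(2*(-10)) = ((13*(-12/2))*(7/3))*(-20) = ((13*(-12*1/2))*(7/3))*(-20) = ((13*(-6))*(7/3))*(-20) = -78*7/3*(-20) = -182*(-20) = 3640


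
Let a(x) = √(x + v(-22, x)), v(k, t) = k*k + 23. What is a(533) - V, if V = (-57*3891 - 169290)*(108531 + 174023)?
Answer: 110500370658 + 4*√65 ≈ 1.1050e+11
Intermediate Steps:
v(k, t) = 23 + k² (v(k, t) = k² + 23 = 23 + k²)
a(x) = √(507 + x) (a(x) = √(x + (23 + (-22)²)) = √(x + (23 + 484)) = √(x + 507) = √(507 + x))
V = -110500370658 (V = (-221787 - 169290)*282554 = -391077*282554 = -110500370658)
a(533) - V = √(507 + 533) - 1*(-110500370658) = √1040 + 110500370658 = 4*√65 + 110500370658 = 110500370658 + 4*√65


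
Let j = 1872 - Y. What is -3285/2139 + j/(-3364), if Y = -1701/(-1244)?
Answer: -6241572291/2983773808 ≈ -2.0918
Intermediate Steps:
Y = 1701/1244 (Y = -1701*(-1/1244) = 1701/1244 ≈ 1.3674)
j = 2327067/1244 (j = 1872 - 1*1701/1244 = 1872 - 1701/1244 = 2327067/1244 ≈ 1870.6)
-3285/2139 + j/(-3364) = -3285/2139 + (2327067/1244)/(-3364) = -3285*1/2139 + (2327067/1244)*(-1/3364) = -1095/713 - 2327067/4184816 = -6241572291/2983773808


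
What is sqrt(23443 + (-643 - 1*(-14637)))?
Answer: sqrt(37437) ≈ 193.49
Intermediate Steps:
sqrt(23443 + (-643 - 1*(-14637))) = sqrt(23443 + (-643 + 14637)) = sqrt(23443 + 13994) = sqrt(37437)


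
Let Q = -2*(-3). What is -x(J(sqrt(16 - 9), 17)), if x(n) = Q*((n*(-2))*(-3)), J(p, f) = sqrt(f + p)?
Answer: -36*sqrt(17 + sqrt(7)) ≈ -159.56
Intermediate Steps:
Q = 6
x(n) = 36*n (x(n) = 6*((n*(-2))*(-3)) = 6*(-2*n*(-3)) = 6*(6*n) = 36*n)
-x(J(sqrt(16 - 9), 17)) = -36*sqrt(17 + sqrt(16 - 9)) = -36*sqrt(17 + sqrt(7))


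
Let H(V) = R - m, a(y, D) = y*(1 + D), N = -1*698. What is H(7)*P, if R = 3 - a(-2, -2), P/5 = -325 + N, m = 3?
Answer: 10230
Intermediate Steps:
N = -698
P = -5115 (P = 5*(-325 - 698) = 5*(-1023) = -5115)
R = 1 (R = 3 - (-2)*(1 - 2) = 3 - (-2)*(-1) = 3 - 1*2 = 3 - 2 = 1)
H(V) = -2 (H(V) = 1 - 1*3 = 1 - 3 = -2)
H(7)*P = -2*(-5115) = 10230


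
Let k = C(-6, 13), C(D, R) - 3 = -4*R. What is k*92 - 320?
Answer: -4828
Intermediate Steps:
C(D, R) = 3 - 4*R
k = -49 (k = 3 - 4*13 = 3 - 52 = -49)
k*92 - 320 = -49*92 - 320 = -4508 - 320 = -4828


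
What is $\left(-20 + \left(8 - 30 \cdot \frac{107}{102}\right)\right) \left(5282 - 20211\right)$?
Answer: $\frac{11032531}{17} \approx 6.4897 \cdot 10^{5}$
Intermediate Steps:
$\left(-20 + \left(8 - 30 \cdot \frac{107}{102}\right)\right) \left(5282 - 20211\right) = \left(-20 + \left(8 - 30 \cdot 107 \cdot \frac{1}{102}\right)\right) \left(-14929\right) = \left(-20 + \left(8 - \frac{535}{17}\right)\right) \left(-14929\right) = \left(-20 - \frac{399}{17}\right) \left(-14929\right) = \left(- \frac{739}{17}\right) \left(-14929\right) = \frac{11032531}{17}$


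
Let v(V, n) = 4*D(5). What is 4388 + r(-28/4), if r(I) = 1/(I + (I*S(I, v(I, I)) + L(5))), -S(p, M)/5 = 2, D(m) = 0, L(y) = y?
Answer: 298385/68 ≈ 4388.0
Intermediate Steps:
v(V, n) = 0 (v(V, n) = 4*0 = 0)
S(p, M) = -10 (S(p, M) = -5*2 = -10)
r(I) = 1/(5 - 9*I) (r(I) = 1/(I + (I*(-10) + 5)) = 1/(I + (-10*I + 5)) = 1/(I + (5 - 10*I)) = 1/(5 - 9*I))
4388 + r(-28/4) = 4388 + 1/(5 - (-252)/4) = 4388 + 1/(5 - 9*(-7)) = 4388 + 1/(5 + 63) = 4388 + 1/68 = 298385/68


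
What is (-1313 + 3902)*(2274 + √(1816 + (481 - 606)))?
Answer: 5887386 + 2589*√1691 ≈ 5.9938e+6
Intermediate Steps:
(-1313 + 3902)*(2274 + √(1816 + (481 - 606))) = 2589*(2274 + √(1816 - 125)) = 2589*(2274 + √1691) = 5887386 + 2589*√1691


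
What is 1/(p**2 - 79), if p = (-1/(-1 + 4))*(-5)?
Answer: -9/686 ≈ -0.013120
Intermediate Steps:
p = 5/3 (p = (-1/3)*(-5) = ((1/3)*(-1))*(-5) = -1/3*(-5) = 5/3 ≈ 1.6667)
1/(p**2 - 79) = 1/((5/3)**2 - 79) = 1/(25/9 - 79) = 1/(-686/9) = -9/686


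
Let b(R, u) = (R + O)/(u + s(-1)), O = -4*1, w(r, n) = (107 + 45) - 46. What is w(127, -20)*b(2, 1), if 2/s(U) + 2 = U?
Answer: -636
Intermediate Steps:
s(U) = 2/(-2 + U)
w(r, n) = 106 (w(r, n) = 152 - 46 = 106)
O = -4
b(R, u) = (-4 + R)/(-⅔ + u) (b(R, u) = (R - 4)/(u + 2/(-2 - 1)) = (-4 + R)/(u + 2/(-3)) = (-4 + R)/(u + 2*(-⅓)) = (-4 + R)/(u - ⅔) = (-4 + R)/(-⅔ + u))
w(127, -20)*b(2, 1) = 106*(3*(-4 + 2)/(-2 + 3*1)) = 106*(3*(-2)/(-2 + 3)) = 106*(3*(-2)/1) = 106*(3*1*(-2)) = 106*(-6) = -636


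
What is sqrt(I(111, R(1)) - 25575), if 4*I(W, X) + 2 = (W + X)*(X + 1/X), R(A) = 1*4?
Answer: I*sqrt(407253)/4 ≈ 159.54*I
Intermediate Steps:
R(A) = 4
I(W, X) = -1/2 + (W + X)*(X + 1/X)/4 (I(W, X) = -1/2 + ((W + X)*(X + 1/X))/4 = -1/2 + (W + X)*(X + 1/X)/4)
sqrt(I(111, R(1)) - 25575) = sqrt((1/4)*(111 + 4*(-1 + 4**2 + 111*4))/4 - 25575) = sqrt((1/4)*(1/4)*(111 + 4*(-1 + 16 + 444)) - 25575) = sqrt((1/4)*(1/4)*(111 + 4*459) - 25575) = sqrt((1/4)*(1/4)*(111 + 1836) - 25575) = sqrt((1/4)*(1/4)*1947 - 25575) = sqrt(1947/16 - 25575) = sqrt(-407253/16) = I*sqrt(407253)/4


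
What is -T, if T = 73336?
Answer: -73336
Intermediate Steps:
-T = -1*73336 = -73336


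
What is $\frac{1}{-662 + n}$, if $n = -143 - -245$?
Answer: $- \frac{1}{560} \approx -0.0017857$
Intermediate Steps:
$n = 102$ ($n = -143 + 245 = 102$)
$\frac{1}{-662 + n} = \frac{1}{-662 + 102} = \frac{1}{-560} = - \frac{1}{560}$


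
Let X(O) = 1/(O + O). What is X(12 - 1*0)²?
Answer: 1/576 ≈ 0.0017361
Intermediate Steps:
X(O) = 1/(2*O)
X(12 - 1*0)² = (1/(2*(12 - 1*0)))² = (1/(2*(12 + 0)))² = ((½)/12)² = ((½)*(1/12))² = (1/24)² = 1/576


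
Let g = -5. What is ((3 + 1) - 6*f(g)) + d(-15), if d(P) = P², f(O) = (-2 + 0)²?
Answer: 205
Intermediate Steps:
f(O) = 4 (f(O) = (-2)² = 4)
((3 + 1) - 6*f(g)) + d(-15) = ((3 + 1) - 6*4) + (-15)² = (4 - 24) + 225 = -20 + 225 = 205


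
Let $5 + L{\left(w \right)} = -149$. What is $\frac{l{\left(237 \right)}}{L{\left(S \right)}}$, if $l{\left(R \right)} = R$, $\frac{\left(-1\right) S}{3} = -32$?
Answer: $- \frac{237}{154} \approx -1.539$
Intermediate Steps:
$S = 96$ ($S = \left(-3\right) \left(-32\right) = 96$)
$L{\left(w \right)} = -154$ ($L{\left(w \right)} = -5 - 149 = -154$)
$\frac{l{\left(237 \right)}}{L{\left(S \right)}} = \frac{237}{-154} = 237 \left(- \frac{1}{154}\right) = - \frac{237}{154}$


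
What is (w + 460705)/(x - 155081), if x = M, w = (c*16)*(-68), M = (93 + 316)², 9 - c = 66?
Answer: 522721/12200 ≈ 42.846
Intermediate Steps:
c = -57 (c = 9 - 1*66 = 9 - 66 = -57)
M = 167281 (M = 409² = 167281)
w = 62016 (w = -57*16*(-68) = -912*(-68) = 62016)
x = 167281
(w + 460705)/(x - 155081) = (62016 + 460705)/(167281 - 155081) = 522721/12200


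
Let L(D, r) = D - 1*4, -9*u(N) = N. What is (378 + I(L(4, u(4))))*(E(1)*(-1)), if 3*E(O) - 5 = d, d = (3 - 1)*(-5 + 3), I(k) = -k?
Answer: -126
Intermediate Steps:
u(N) = -N/9
L(D, r) = -4 + D (L(D, r) = D - 4 = -4 + D)
d = -4 (d = 2*(-2) = -4)
E(O) = 1/3 (E(O) = 5/3 + (1/3)*(-4) = 5/3 - 4/3 = 1/3)
(378 + I(L(4, u(4))))*(E(1)*(-1)) = (378 - (-4 + 4))*((1/3)*(-1)) = (378 - 1*0)*(-1/3) = (378 + 0)*(-1/3) = 378*(-1/3) = -126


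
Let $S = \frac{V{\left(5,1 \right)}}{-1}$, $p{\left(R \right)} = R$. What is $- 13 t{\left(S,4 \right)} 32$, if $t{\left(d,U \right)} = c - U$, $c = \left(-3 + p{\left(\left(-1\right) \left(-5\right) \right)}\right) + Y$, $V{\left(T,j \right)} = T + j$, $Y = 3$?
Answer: $-416$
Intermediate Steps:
$c = 5$ ($c = \left(-3 - -5\right) + 3 = \left(-3 + 5\right) + 3 = 2 + 3 = 5$)
$S = -6$ ($S = \frac{5 + 1}{-1} = 6 \left(-1\right) = -6$)
$t{\left(d,U \right)} = 5 - U$
$- 13 t{\left(S,4 \right)} 32 = - 13 \left(5 - 4\right) 32 = \left(-13\right) 1 \cdot 32 = \left(-13\right) 32 = -416$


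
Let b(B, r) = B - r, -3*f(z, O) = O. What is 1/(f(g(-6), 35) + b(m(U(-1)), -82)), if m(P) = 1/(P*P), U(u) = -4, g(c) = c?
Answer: 48/3379 ≈ 0.014205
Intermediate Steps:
m(P) = P**(-2)
f(z, O) = -O/3
1/(f(g(-6), 35) + b(m(U(-1)), -82)) = 1/(-1/3*35 + ((-4)**(-2) - 1*(-82))) = 1/(-35/3 + (1/16 + 82)) = 1/(-35/3 + 1313/16) = 1/(3379/48) = 48/3379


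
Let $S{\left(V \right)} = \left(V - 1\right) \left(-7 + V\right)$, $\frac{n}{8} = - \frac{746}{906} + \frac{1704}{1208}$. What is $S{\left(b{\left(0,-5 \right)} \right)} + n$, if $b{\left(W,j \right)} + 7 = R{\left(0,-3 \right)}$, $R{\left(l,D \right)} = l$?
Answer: $\frac{52864}{453} \approx 116.7$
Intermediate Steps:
$b{\left(W,j \right)} = -7$ ($b{\left(W,j \right)} = -7 + 0 = -7$)
$n = \frac{2128}{453}$ ($n = 8 \left(- \frac{746}{906} + \frac{1704}{1208}\right) = 8 \left(\left(-746\right) \frac{1}{906} + 1704 \cdot \frac{1}{1208}\right) = 8 \left(- \frac{373}{453} + \frac{213}{151}\right) = 8 \cdot \frac{266}{453} = \frac{2128}{453} \approx 4.6976$)
$S{\left(V \right)} = \left(-1 + V\right) \left(-7 + V\right)$
$S{\left(b{\left(0,-5 \right)} \right)} + n = \left(7 + \left(-7\right)^{2} - -56\right) + \frac{2128}{453} = \left(7 + 49 + 56\right) + \frac{2128}{453} = 112 + \frac{2128}{453} = \frac{52864}{453}$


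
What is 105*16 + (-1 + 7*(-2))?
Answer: 1665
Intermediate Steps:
105*16 + (-1 + 7*(-2)) = 1680 + (-1 - 14) = 1680 - 15 = 1665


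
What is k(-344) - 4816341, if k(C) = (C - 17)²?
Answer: -4686020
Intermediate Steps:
k(C) = (-17 + C)²
k(-344) - 4816341 = (-17 - 344)² - 4816341 = (-361)² - 4816341 = 130321 - 4816341 = -4686020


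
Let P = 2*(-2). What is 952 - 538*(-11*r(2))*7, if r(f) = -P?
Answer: 166656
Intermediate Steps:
P = -4
r(f) = 4 (r(f) = -1*(-4) = 4)
952 - 538*(-11*r(2))*7 = 952 - 538*(-11*4)*7 = 952 - (-23672)*7 = 952 - 538*(-308) = 952 + 165704 = 166656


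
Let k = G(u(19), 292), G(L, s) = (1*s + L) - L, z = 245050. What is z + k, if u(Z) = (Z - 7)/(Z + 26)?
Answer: 245342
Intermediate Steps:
u(Z) = (-7 + Z)/(26 + Z)
G(L, s) = s (G(L, s) = (s + L) - L = (L + s) - L = s)
k = 292
z + k = 245050 + 292 = 245342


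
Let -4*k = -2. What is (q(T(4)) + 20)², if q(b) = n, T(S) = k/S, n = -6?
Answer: 196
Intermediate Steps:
k = ½ (k = -¼*(-2) = ½ ≈ 0.50000)
T(S) = 1/(2*S)
q(b) = -6
(q(T(4)) + 20)² = (-6 + 20)² = 14² = 196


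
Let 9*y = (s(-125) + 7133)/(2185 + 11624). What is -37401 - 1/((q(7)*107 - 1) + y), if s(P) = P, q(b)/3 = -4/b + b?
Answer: -22371011166567/598139378 ≈ -37401.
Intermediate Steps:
q(b) = -12/b + 3*b (q(b) = 3*(-4/b + b) = 3*(b - 4/b) = -12/b + 3*b)
y = 2336/41427 (y = ((-125 + 7133)/(2185 + 11624))/9 = (7008/13809)/9 = (7008*(1/13809))/9 = (⅑)*(2336/4603) = 2336/41427 ≈ 0.056388)
-37401 - 1/((q(7)*107 - 1) + y) = -37401 - 1/(((-12/7 + 3*7)*107 - 1) + 2336/41427) = -37401 - 1/(((-12*⅐ + 21)*107 - 1) + 2336/41427) = -37401 - 1/(((-12/7 + 21)*107 - 1) + 2336/41427) = -37401 - 1/(((135/7)*107 - 1) + 2336/41427) = -37401 - 1/((14445/7 - 1) + 2336/41427) = -37401 - 1/(14438/7 + 2336/41427) = -37401 - 1/598139378/289989 = -37401 - 1*289989/598139378 = -37401 - 289989/598139378 = -22371011166567/598139378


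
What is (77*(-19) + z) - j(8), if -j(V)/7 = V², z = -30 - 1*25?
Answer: -1070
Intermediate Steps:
z = -55 (z = -30 - 25 = -55)
j(V) = -7*V²
(77*(-19) + z) - j(8) = (77*(-19) - 55) - (-7)*8² = (-1463 - 55) - (-7)*64 = -1518 - 1*(-448) = -1518 + 448 = -1070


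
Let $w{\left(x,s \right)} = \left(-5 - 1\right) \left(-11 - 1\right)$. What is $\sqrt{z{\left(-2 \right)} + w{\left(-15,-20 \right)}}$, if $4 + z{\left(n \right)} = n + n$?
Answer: $8$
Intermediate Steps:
$z{\left(n \right)} = -4 + 2 n$ ($z{\left(n \right)} = -4 + \left(n + n\right) = -4 + 2 n$)
$w{\left(x,s \right)} = 72$ ($w{\left(x,s \right)} = \left(-6\right) \left(-12\right) = 72$)
$\sqrt{z{\left(-2 \right)} + w{\left(-15,-20 \right)}} = \sqrt{\left(-4 + 2 \left(-2\right)\right) + 72} = \sqrt{\left(-4 - 4\right) + 72} = \sqrt{-8 + 72} = \sqrt{64} = 8$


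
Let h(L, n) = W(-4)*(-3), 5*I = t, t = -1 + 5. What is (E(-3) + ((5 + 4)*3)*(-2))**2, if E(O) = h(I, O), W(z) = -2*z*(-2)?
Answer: 36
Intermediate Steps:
t = 4
I = 4/5 (I = (1/5)*4 = 4/5 ≈ 0.80000)
W(z) = 4*z
h(L, n) = 48 (h(L, n) = (4*(-4))*(-3) = -16*(-3) = 48)
E(O) = 48
(E(-3) + ((5 + 4)*3)*(-2))**2 = (48 + ((5 + 4)*3)*(-2))**2 = (48 + (9*3)*(-2))**2 = (48 + 27*(-2))**2 = (48 - 54)**2 = (-6)**2 = 36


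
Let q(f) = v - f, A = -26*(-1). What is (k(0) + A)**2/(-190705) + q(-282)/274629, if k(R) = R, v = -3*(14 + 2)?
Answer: -47008078/17457707815 ≈ -0.0026927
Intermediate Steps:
v = -48 (v = -3*16 = -48)
A = 26
q(f) = -48 - f
(k(0) + A)**2/(-190705) + q(-282)/274629 = (0 + 26)**2/(-190705) + (-48 - 1*(-282))/274629 = 26**2*(-1/190705) + (-48 + 282)*(1/274629) = 676*(-1/190705) + 234*(1/274629) = -676/190705 + 78/91543 = -47008078/17457707815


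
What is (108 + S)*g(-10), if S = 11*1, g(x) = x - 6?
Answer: -1904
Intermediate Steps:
g(x) = -6 + x
S = 11
(108 + S)*g(-10) = (108 + 11)*(-6 - 10) = 119*(-16) = -1904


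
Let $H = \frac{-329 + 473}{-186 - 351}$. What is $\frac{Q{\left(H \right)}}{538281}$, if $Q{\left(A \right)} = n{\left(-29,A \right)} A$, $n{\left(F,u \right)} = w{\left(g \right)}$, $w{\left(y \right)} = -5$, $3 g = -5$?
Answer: $\frac{80}{32117433} \approx 2.4909 \cdot 10^{-6}$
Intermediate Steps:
$g = - \frac{5}{3}$ ($g = \frac{1}{3} \left(-5\right) = - \frac{5}{3} \approx -1.6667$)
$n{\left(F,u \right)} = -5$
$H = - \frac{48}{179}$ ($H = \frac{144}{-537} = 144 \left(- \frac{1}{537}\right) = - \frac{48}{179} \approx -0.26816$)
$Q{\left(A \right)} = - 5 A$
$\frac{Q{\left(H \right)}}{538281} = \frac{\left(-5\right) \left(- \frac{48}{179}\right)}{538281} = \frac{240}{179} \cdot \frac{1}{538281} = \frac{80}{32117433}$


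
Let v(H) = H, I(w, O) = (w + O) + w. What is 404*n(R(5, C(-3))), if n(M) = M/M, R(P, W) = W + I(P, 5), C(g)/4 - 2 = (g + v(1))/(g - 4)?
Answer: 404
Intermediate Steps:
I(w, O) = O + 2*w (I(w, O) = (O + w) + w = O + 2*w)
C(g) = 8 + 4*(1 + g)/(-4 + g) (C(g) = 8 + 4*((g + 1)/(g - 4)) = 8 + 4*((1 + g)/(-4 + g)) = 8 + 4*(1 + g)/(-4 + g))
R(P, W) = 5 + W + 2*P (R(P, W) = W + (5 + 2*P) = 5 + W + 2*P)
n(M) = 1
404*n(R(5, C(-3))) = 404*1 = 404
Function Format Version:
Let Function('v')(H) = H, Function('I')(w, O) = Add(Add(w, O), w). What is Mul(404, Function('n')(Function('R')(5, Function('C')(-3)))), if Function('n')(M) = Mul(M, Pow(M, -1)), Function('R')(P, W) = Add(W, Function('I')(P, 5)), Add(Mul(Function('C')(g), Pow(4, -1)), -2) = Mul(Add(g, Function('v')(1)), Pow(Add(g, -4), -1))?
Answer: 404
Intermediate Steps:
Function('I')(w, O) = Add(O, Mul(2, w)) (Function('I')(w, O) = Add(Add(O, w), w) = Add(O, Mul(2, w)))
Function('C')(g) = Add(8, Mul(4, Pow(Add(-4, g), -1), Add(1, g))) (Function('C')(g) = Add(8, Mul(4, Mul(Add(g, 1), Pow(Add(g, -4), -1)))) = Add(8, Mul(4, Mul(Add(1, g), Pow(Add(-4, g), -1)))) = Add(8, Mul(4, Mul(Pow(Add(-4, g), -1), Add(1, g)))) = Add(8, Mul(4, Pow(Add(-4, g), -1), Add(1, g))))
Function('R')(P, W) = Add(5, W, Mul(2, P)) (Function('R')(P, W) = Add(W, Add(5, Mul(2, P))) = Add(5, W, Mul(2, P)))
Function('n')(M) = 1
Mul(404, Function('n')(Function('R')(5, Function('C')(-3)))) = Mul(404, 1) = 404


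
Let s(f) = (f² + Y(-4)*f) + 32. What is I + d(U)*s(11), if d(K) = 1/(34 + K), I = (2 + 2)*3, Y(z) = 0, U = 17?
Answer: 15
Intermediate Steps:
s(f) = 32 + f² (s(f) = (f² + 0*f) + 32 = (f² + 0) + 32 = f² + 32 = 32 + f²)
I = 12 (I = 4*3 = 12)
I + d(U)*s(11) = 12 + (32 + 11²)/(34 + 17) = 12 + (32 + 121)/51 = 12 + (1/51)*153 = 12 + 3 = 15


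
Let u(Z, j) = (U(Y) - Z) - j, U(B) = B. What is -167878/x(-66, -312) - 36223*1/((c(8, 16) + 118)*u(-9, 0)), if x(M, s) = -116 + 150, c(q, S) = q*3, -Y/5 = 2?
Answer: -11303547/2414 ≈ -4682.5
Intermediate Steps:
Y = -10 (Y = -5*2 = -10)
u(Z, j) = -10 - Z - j (u(Z, j) = (-10 - Z) - j = -10 - Z - j)
c(q, S) = 3*q
x(M, s) = 34
-167878/x(-66, -312) - 36223*1/((c(8, 16) + 118)*u(-9, 0)) = -167878/34 - 36223*1/((3*8 + 118)*(-10 - 1*(-9) - 1*0)) = -167878*1/34 - 36223*1/((24 + 118)*(-10 + 9 + 0)) = -83939/17 - 36223/(142*(-1)) = -83939/17 - 36223/(-142) = -83939/17 - 36223*(-1/142) = -83939/17 + 36223/142 = -11303547/2414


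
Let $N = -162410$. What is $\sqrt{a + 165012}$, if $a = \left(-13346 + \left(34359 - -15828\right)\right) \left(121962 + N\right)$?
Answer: $2 i \sqrt{372494939} \approx 38600.0 i$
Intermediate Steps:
$a = -1490144768$ ($a = \left(-13346 + \left(34359 - -15828\right)\right) \left(121962 - 162410\right) = \left(-13346 + \left(34359 + 15828\right)\right) \left(-40448\right) = \left(-13346 + 50187\right) \left(-40448\right) = 36841 \left(-40448\right) = -1490144768$)
$\sqrt{a + 165012} = \sqrt{-1490144768 + 165012} = \sqrt{-1489979756} = 2 i \sqrt{372494939}$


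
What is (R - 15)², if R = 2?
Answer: 169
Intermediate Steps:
(R - 15)² = (2 - 15)² = (-13)² = 169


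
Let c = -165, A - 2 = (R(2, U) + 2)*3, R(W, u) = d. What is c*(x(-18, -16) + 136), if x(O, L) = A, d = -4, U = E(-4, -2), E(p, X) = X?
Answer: -21780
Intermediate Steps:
U = -2
R(W, u) = -4
A = -4 (A = 2 + (-4 + 2)*3 = 2 - 2*3 = 2 - 6 = -4)
x(O, L) = -4
c*(x(-18, -16) + 136) = -165*(-4 + 136) = -165*132 = -21780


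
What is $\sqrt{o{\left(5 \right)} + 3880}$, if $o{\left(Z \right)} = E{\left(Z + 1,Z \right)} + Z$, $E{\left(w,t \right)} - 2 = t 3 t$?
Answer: $\sqrt{3962} \approx 62.944$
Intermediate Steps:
$E{\left(w,t \right)} = 2 + 3 t^{2}$ ($E{\left(w,t \right)} = 2 + t 3 t = 2 + 3 t t = 2 + 3 t^{2}$)
$o{\left(Z \right)} = 2 + Z + 3 Z^{2}$ ($o{\left(Z \right)} = \left(2 + 3 Z^{2}\right) + Z = 2 + Z + 3 Z^{2}$)
$\sqrt{o{\left(5 \right)} + 3880} = \sqrt{\left(2 + 5 + 3 \cdot 5^{2}\right) + 3880} = \sqrt{\left(2 + 5 + 3 \cdot 25\right) + 3880} = \sqrt{\left(2 + 5 + 75\right) + 3880} = \sqrt{82 + 3880} = \sqrt{3962}$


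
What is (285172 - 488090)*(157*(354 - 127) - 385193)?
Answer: 70930798572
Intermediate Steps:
(285172 - 488090)*(157*(354 - 127) - 385193) = -202918*(157*227 - 385193) = -202918*(35639 - 385193) = -202918*(-349554) = 70930798572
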